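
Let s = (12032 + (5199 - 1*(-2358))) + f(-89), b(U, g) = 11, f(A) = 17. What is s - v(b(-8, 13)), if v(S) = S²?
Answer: 19485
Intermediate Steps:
s = 19606 (s = (12032 + (5199 - 1*(-2358))) + 17 = (12032 + (5199 + 2358)) + 17 = (12032 + 7557) + 17 = 19589 + 17 = 19606)
s - v(b(-8, 13)) = 19606 - 1*11² = 19606 - 1*121 = 19606 - 121 = 19485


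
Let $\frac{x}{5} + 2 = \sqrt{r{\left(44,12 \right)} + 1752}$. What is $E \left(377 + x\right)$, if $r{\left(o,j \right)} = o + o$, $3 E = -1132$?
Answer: $- \frac{415444}{3} - \frac{22640 \sqrt{115}}{3} \approx -2.1941 \cdot 10^{5}$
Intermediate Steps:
$E = - \frac{1132}{3}$ ($E = \frac{1}{3} \left(-1132\right) = - \frac{1132}{3} \approx -377.33$)
$r{\left(o,j \right)} = 2 o$
$x = -10 + 20 \sqrt{115}$ ($x = -10 + 5 \sqrt{2 \cdot 44 + 1752} = -10 + 5 \sqrt{88 + 1752} = -10 + 5 \sqrt{1840} = -10 + 5 \cdot 4 \sqrt{115} = -10 + 20 \sqrt{115} \approx 204.48$)
$E \left(377 + x\right) = - \frac{1132 \left(377 - \left(10 - 20 \sqrt{115}\right)\right)}{3} = - \frac{1132 \left(367 + 20 \sqrt{115}\right)}{3} = - \frac{415444}{3} - \frac{22640 \sqrt{115}}{3}$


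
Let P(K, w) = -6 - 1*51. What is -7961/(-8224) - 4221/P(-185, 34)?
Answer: 11722427/156256 ≈ 75.021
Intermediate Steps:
P(K, w) = -57 (P(K, w) = -6 - 51 = -57)
-7961/(-8224) - 4221/P(-185, 34) = -7961/(-8224) - 4221/(-57) = -7961*(-1/8224) - 4221*(-1/57) = 7961/8224 + 1407/19 = 11722427/156256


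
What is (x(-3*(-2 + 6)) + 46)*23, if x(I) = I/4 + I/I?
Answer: 1012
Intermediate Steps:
x(I) = 1 + I/4 (x(I) = I*(1/4) + 1 = I/4 + 1 = 1 + I/4)
(x(-3*(-2 + 6)) + 46)*23 = ((1 + (-3*(-2 + 6))/4) + 46)*23 = ((1 + (-3*4)/4) + 46)*23 = ((1 + (1/4)*(-12)) + 46)*23 = ((1 - 3) + 46)*23 = (-2 + 46)*23 = 44*23 = 1012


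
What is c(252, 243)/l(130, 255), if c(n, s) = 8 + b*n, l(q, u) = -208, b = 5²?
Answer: -1577/52 ≈ -30.327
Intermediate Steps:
b = 25
c(n, s) = 8 + 25*n
c(252, 243)/l(130, 255) = (8 + 25*252)/(-208) = (8 + 6300)*(-1/208) = 6308*(-1/208) = -1577/52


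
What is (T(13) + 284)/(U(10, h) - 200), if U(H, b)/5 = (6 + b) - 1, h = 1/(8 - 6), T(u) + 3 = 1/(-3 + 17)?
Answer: -787/483 ≈ -1.6294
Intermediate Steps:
T(u) = -41/14 (T(u) = -3 + 1/(-3 + 17) = -3 + 1/14 = -41/14)
h = ½ (h = 1/2 = ½ ≈ 0.50000)
U(H, b) = 25 + 5*b (U(H, b) = 5*((6 + b) - 1) = 5*(5 + b) = 25 + 5*b)
(T(13) + 284)/(U(10, h) - 200) = (-41/14 + 284)/((25 + 5*(½)) - 200) = 3935/(14*((25 + 5/2) - 200)) = 3935/(14*(55/2 - 200)) = 3935/(14*(-345/2)) = (3935/14)*(-2/345) = -787/483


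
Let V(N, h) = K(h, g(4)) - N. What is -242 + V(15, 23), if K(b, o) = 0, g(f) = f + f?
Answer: -257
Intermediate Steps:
g(f) = 2*f
V(N, h) = -N (V(N, h) = 0 - N = -N)
-242 + V(15, 23) = -242 - 1*15 = -242 - 15 = -257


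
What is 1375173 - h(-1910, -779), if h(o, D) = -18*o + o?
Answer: 1342703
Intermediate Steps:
h(o, D) = -17*o
1375173 - h(-1910, -779) = 1375173 - (-17)*(-1910) = 1375173 - 1*32470 = 1375173 - 32470 = 1342703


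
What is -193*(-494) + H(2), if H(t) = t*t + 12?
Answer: 95358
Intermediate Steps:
H(t) = 12 + t**2 (H(t) = t**2 + 12 = 12 + t**2)
-193*(-494) + H(2) = -193*(-494) + (12 + 2**2) = 95342 + (12 + 4) = 95342 + 16 = 95358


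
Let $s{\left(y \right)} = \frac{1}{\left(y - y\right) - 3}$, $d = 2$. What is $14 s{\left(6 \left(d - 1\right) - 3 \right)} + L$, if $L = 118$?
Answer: $\frac{340}{3} \approx 113.33$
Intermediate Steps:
$s{\left(y \right)} = - \frac{1}{3}$ ($s{\left(y \right)} = \frac{1}{0 - 3} = \frac{1}{-3} = - \frac{1}{3}$)
$14 s{\left(6 \left(d - 1\right) - 3 \right)} + L = 14 \left(- \frac{1}{3}\right) + 118 = - \frac{14}{3} + 118 = \frac{340}{3}$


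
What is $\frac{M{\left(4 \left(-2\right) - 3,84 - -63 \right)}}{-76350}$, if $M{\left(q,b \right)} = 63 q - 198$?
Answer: $\frac{297}{25450} \approx 0.01167$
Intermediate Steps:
$M{\left(q,b \right)} = -198 + 63 q$
$\frac{M{\left(4 \left(-2\right) - 3,84 - -63 \right)}}{-76350} = \frac{-198 + 63 \left(4 \left(-2\right) - 3\right)}{-76350} = \left(-198 + 63 \left(-8 - 3\right)\right) \left(- \frac{1}{76350}\right) = \left(-198 + 63 \left(-11\right)\right) \left(- \frac{1}{76350}\right) = \left(-198 - 693\right) \left(- \frac{1}{76350}\right) = \left(-891\right) \left(- \frac{1}{76350}\right) = \frac{297}{25450}$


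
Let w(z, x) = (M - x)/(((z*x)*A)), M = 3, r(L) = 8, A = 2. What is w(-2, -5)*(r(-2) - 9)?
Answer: -2/5 ≈ -0.40000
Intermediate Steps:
w(z, x) = (3 - x)/(2*x*z) (w(z, x) = (3 - x)/(((z*x)*2)) = (3 - x)/(((x*z)*2)) = (3 - x)/((2*x*z)) = (3 - x)*(1/(2*x*z)) = (3 - x)/(2*x*z))
w(-2, -5)*(r(-2) - 9) = ((1/2)*(3 - 1*(-5))/(-5*(-2)))*(8 - 9) = ((1/2)*(-1/5)*(-1/2)*(3 + 5))*(-1) = ((1/2)*(-1/5)*(-1/2)*8)*(-1) = (2/5)*(-1) = -2/5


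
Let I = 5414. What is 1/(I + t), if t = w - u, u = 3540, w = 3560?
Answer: 1/5434 ≈ 0.00018403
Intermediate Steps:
t = 20 (t = 3560 - 1*3540 = 3560 - 3540 = 20)
1/(I + t) = 1/(5414 + 20) = 1/5434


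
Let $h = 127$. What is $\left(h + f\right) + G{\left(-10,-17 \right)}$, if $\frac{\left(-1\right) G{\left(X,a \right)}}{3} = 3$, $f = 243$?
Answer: $361$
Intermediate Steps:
$G{\left(X,a \right)} = -9$ ($G{\left(X,a \right)} = \left(-3\right) 3 = -9$)
$\left(h + f\right) + G{\left(-10,-17 \right)} = \left(127 + 243\right) - 9 = 370 - 9 = 361$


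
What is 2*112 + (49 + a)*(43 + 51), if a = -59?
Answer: -716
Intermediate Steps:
2*112 + (49 + a)*(43 + 51) = 2*112 + (49 - 59)*(43 + 51) = 224 - 10*94 = 224 - 940 = -716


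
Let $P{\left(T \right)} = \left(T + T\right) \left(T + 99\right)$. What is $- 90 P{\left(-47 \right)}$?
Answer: $439920$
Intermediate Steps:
$P{\left(T \right)} = 2 T \left(99 + T\right)$
$- 90 P{\left(-47 \right)} = - 90 \cdot 2 \left(-47\right) \left(99 - 47\right) = - 90 \cdot 2 \left(-47\right) 52 = \left(-90\right) \left(-4888\right) = 439920$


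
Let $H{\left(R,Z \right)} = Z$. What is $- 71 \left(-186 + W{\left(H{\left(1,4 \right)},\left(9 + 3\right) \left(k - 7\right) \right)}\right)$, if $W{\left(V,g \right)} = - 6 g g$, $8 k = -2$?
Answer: $3237600$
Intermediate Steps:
$k = - \frac{1}{4}$ ($k = \frac{1}{8} \left(-2\right) = - \frac{1}{4} \approx -0.25$)
$W{\left(V,g \right)} = - 6 g^{2}$
$- 71 \left(-186 + W{\left(H{\left(1,4 \right)},\left(9 + 3\right) \left(k - 7\right) \right)}\right) = - 71 \left(-186 - 6 \left(\left(9 + 3\right) \left(- \frac{1}{4} - 7\right)\right)^{2}\right) = - 71 \left(-186 - 6 \left(12 \left(- \frac{29}{4}\right)\right)^{2}\right) = - 71 \left(-186 - 6 \left(-87\right)^{2}\right) = - 71 \left(-186 - 45414\right) = \left(-71\right) \left(-45600\right) = 3237600$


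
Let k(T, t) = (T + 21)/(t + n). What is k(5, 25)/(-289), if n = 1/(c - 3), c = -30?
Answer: -429/119068 ≈ -0.0036030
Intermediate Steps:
n = -1/33 (n = 1/(-30 - 3) = 1/(-33) = -1/33 ≈ -0.030303)
k(T, t) = (21 + T)/(-1/33 + t) (k(T, t) = (T + 21)/(t - 1/33) = (21 + T)/(-1/33 + t))
k(5, 25)/(-289) = (33*(21 + 5)/(-1 + 33*25))/(-289) = (33*26/(-1 + 825))*(-1/289) = (33*26/824)*(-1/289) = (33*(1/824)*26)*(-1/289) = (429/412)*(-1/289) = -429/119068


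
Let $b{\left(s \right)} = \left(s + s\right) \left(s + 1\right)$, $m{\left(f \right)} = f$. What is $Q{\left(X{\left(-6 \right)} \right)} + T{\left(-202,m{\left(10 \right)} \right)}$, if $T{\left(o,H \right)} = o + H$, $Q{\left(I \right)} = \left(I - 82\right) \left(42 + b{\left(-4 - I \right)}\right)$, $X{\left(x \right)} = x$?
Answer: $-4944$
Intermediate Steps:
$b{\left(s \right)} = 2 s \left(1 + s\right)$
$Q{\left(I \right)} = \left(-82 + I\right) \left(42 + 2 \left(-4 - I\right) \left(-3 - I\right)\right)$ ($Q{\left(I \right)} = \left(I - 82\right) \left(42 + 2 \left(-4 - I\right) \left(1 - \left(4 + I\right)\right)\right) = \left(-82 + I\right) \left(42 + 2 \left(-4 - I\right) \left(-3 - I\right)\right)$)
$T{\left(o,H \right)} = H + o$
$Q{\left(X{\left(-6 \right)} \right)} + T{\left(-202,m{\left(10 \right)} \right)} = \left(-5412 - -6492 - 150 \left(-6\right)^{2} + 2 \left(-6\right)^{3}\right) + \left(10 - 202\right) = \left(-5412 + 6492 - 5400 + 2 \left(-216\right)\right) - 192 = \left(-5412 + 6492 - 5400 - 432\right) - 192 = -4752 - 192 = -4944$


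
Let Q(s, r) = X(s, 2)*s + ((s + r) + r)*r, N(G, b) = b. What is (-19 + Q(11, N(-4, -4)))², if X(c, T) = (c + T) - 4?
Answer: 4624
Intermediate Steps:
X(c, T) = -4 + T + c (X(c, T) = (T + c) - 4 = -4 + T + c)
Q(s, r) = r*(s + 2*r) + s*(-2 + s) (Q(s, r) = (-4 + 2 + s)*s + ((s + r) + r)*r = (-2 + s)*s + ((r + s) + r)*r = s*(-2 + s) + (s + 2*r)*r = s*(-2 + s) + r*(s + 2*r) = r*(s + 2*r) + s*(-2 + s))
(-19 + Q(11, N(-4, -4)))² = (-19 + (2*(-4)² - 4*11 + 11*(-2 + 11)))² = (-19 + (2*16 - 44 + 11*9))² = (-19 + (32 - 44 + 99))² = (-19 + 87)² = 68² = 4624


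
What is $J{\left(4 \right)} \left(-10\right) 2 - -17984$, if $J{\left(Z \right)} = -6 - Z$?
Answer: $18184$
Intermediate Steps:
$J{\left(4 \right)} \left(-10\right) 2 - -17984 = \left(-6 - 4\right) \left(-10\right) 2 - -17984 = \left(-6 - 4\right) \left(-10\right) 2 + 17984 = \left(-10\right) \left(-10\right) 2 + 17984 = 100 \cdot 2 + 17984 = 200 + 17984 = 18184$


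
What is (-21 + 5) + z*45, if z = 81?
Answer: 3629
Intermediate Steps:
(-21 + 5) + z*45 = (-21 + 5) + 81*45 = -16 + 3645 = 3629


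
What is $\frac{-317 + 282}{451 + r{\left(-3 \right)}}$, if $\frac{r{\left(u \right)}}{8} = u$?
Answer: $- \frac{5}{61} \approx -0.081967$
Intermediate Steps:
$r{\left(u \right)} = 8 u$
$\frac{-317 + 282}{451 + r{\left(-3 \right)}} = \frac{-317 + 282}{451 + 8 \left(-3\right)} = - \frac{35}{451 - 24} = - \frac{35}{427} = \left(-35\right) \frac{1}{427} = - \frac{5}{61}$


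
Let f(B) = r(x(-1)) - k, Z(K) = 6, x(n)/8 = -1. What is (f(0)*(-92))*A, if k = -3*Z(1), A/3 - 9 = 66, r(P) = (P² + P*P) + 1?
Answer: -3042900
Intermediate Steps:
x(n) = -8 (x(n) = 8*(-1) = -8)
r(P) = 1 + 2*P² (r(P) = (P² + P²) + 1 = 2*P² + 1 = 1 + 2*P²)
A = 225 (A = 27 + 3*66 = 27 + 198 = 225)
k = -18 (k = -3*6 = -18)
f(B) = 147 (f(B) = (1 + 2*(-8)²) - 1*(-18) = (1 + 2*64) + 18 = (1 + 128) + 18 = 129 + 18 = 147)
(f(0)*(-92))*A = (147*(-92))*225 = -13524*225 = -3042900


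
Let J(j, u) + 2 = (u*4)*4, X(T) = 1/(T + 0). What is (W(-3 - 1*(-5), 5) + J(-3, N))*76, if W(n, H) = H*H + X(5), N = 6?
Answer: 45296/5 ≈ 9059.2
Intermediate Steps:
X(T) = 1/T
J(j, u) = -2 + 16*u (J(j, u) = -2 + (u*4)*4 = -2 + (4*u)*4 = -2 + 16*u)
W(n, H) = ⅕ + H² (W(n, H) = H*H + 1/5 = H² + ⅕ = ⅕ + H²)
(W(-3 - 1*(-5), 5) + J(-3, N))*76 = ((⅕ + 5²) + (-2 + 16*6))*76 = ((⅕ + 25) + (-2 + 96))*76 = (126/5 + 94)*76 = (596/5)*76 = 45296/5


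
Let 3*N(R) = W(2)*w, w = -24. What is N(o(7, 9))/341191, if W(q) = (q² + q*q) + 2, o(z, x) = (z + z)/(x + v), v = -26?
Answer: -80/341191 ≈ -0.00023447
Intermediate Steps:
o(z, x) = 2*z/(-26 + x) (o(z, x) = (z + z)/(x - 26) = (2*z)/(-26 + x) = 2*z/(-26 + x))
W(q) = 2 + 2*q² (W(q) = (q² + q²) + 2 = 2*q² + 2 = 2 + 2*q²)
N(R) = -80 (N(R) = ((2 + 2*2²)*(-24))/3 = ((2 + 2*4)*(-24))/3 = ((2 + 8)*(-24))/3 = (10*(-24))/3 = (⅓)*(-240) = -80)
N(o(7, 9))/341191 = -80/341191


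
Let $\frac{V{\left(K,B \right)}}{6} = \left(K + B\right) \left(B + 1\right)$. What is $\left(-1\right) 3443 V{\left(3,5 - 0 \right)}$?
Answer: $-991584$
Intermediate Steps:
$V{\left(K,B \right)} = 6 \left(1 + B\right) \left(B + K\right)$ ($V{\left(K,B \right)} = 6 \left(K + B\right) \left(B + 1\right) = 6 \left(B + K\right) \left(1 + B\right) = 6 \left(1 + B\right) \left(B + K\right)$)
$\left(-1\right) 3443 V{\left(3,5 - 0 \right)} = \left(-1\right) 3443 \left(6 \left(5 - 0\right) + 6 \cdot 3 + 6 \left(5 - 0\right)^{2} + 6 \left(5 - 0\right) 3\right) = - 3443 \left(6 \left(5 + 0\right) + 18 + 6 \left(5 + 0\right)^{2} + 6 \left(5 + 0\right) 3\right) = - 3443 \left(6 \cdot 5 + 18 + 6 \cdot 5^{2} + 6 \cdot 5 \cdot 3\right) = - 3443 \left(30 + 18 + 6 \cdot 25 + 90\right) = - 3443 \left(30 + 18 + 150 + 90\right) = \left(-3443\right) 288 = -991584$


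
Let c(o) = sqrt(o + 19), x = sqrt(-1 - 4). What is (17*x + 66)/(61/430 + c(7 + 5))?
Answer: -577060/1909393 + 4067800*sqrt(31)/1909393 - 445910*I*sqrt(5)/5728179 + 3143300*I*sqrt(155)/5728179 ≈ 11.559 + 6.6577*I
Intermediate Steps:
x = I*sqrt(5) (x = sqrt(-5) = I*sqrt(5) ≈ 2.2361*I)
c(o) = sqrt(19 + o)
(17*x + 66)/(61/430 + c(7 + 5)) = (17*(I*sqrt(5)) + 66)/(61/430 + sqrt(19 + (7 + 5))) = (17*I*sqrt(5) + 66)/(61*(1/430) + sqrt(19 + 12)) = (66 + 17*I*sqrt(5))/(61/430 + sqrt(31))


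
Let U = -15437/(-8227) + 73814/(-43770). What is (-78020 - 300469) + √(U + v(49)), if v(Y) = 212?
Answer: -378489 + 2*√1719653586258738855/180047895 ≈ -3.7847e+5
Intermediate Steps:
U = 34204856/180047895 (U = -15437*(-1/8227) + 73814*(-1/43770) = 15437/8227 - 36907/21885 = 34204856/180047895 ≈ 0.18998)
(-78020 - 300469) + √(U + v(49)) = (-78020 - 300469) + √(34204856/180047895 + 212) = -378489 + √(38204358596/180047895) = -378489 + 2*√1719653586258738855/180047895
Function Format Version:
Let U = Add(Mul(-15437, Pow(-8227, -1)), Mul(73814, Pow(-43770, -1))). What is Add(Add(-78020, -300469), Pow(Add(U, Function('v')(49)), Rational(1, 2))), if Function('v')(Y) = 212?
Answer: Add(-378489, Mul(Rational(2, 180047895), Pow(1719653586258738855, Rational(1, 2)))) ≈ -3.7847e+5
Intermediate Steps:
U = Rational(34204856, 180047895) (U = Add(Mul(-15437, Rational(-1, 8227)), Mul(73814, Rational(-1, 43770))) = Add(Rational(15437, 8227), Rational(-36907, 21885)) = Rational(34204856, 180047895) ≈ 0.18998)
Add(Add(-78020, -300469), Pow(Add(U, Function('v')(49)), Rational(1, 2))) = Add(Add(-78020, -300469), Pow(Add(Rational(34204856, 180047895), 212), Rational(1, 2))) = Add(-378489, Pow(Rational(38204358596, 180047895), Rational(1, 2))) = Add(-378489, Mul(Rational(2, 180047895), Pow(1719653586258738855, Rational(1, 2))))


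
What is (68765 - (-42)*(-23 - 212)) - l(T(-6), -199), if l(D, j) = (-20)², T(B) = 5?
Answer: 58495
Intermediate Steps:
l(D, j) = 400
(68765 - (-42)*(-23 - 212)) - l(T(-6), -199) = (68765 - (-42)*(-23 - 212)) - 1*400 = (68765 - (-42)*(-235)) - 400 = (68765 - 1*9870) - 400 = (68765 - 9870) - 400 = 58895 - 400 = 58495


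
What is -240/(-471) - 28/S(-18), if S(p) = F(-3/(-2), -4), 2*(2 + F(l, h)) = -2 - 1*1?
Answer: 1336/157 ≈ 8.5096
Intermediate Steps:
F(l, h) = -7/2 (F(l, h) = -2 + (-2 - 1*1)/2 = -2 + (-2 - 1)/2 = -2 + (1/2)*(-3) = -2 - 3/2 = -7/2)
S(p) = -7/2
-240/(-471) - 28/S(-18) = -240/(-471) - 28/(-7/2) = -240*(-1/471) - 28*(-2/7) = 80/157 + 8 = 1336/157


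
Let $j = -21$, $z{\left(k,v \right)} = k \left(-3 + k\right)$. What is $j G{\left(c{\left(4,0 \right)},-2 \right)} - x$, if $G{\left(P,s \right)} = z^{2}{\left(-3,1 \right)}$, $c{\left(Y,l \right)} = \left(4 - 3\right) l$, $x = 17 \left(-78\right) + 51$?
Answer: $-5529$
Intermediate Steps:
$x = -1275$ ($x = -1326 + 51 = -1275$)
$c{\left(Y,l \right)} = l$ ($c{\left(Y,l \right)} = 1 l = l$)
$G{\left(P,s \right)} = 324$ ($G{\left(P,s \right)} = \left(- 3 \left(-3 - 3\right)\right)^{2} = \left(\left(-3\right) \left(-6\right)\right)^{2} = 18^{2} = 324$)
$j G{\left(c{\left(4,0 \right)},-2 \right)} - x = \left(-21\right) 324 - -1275 = -6804 + 1275 = -5529$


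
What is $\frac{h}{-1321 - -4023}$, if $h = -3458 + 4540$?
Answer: $\frac{541}{1351} \approx 0.40044$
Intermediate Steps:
$h = 1082$
$\frac{h}{-1321 - -4023} = \frac{1082}{-1321 - -4023} = \frac{1082}{-1321 + 4023} = \frac{1082}{2702} = 1082 \cdot \frac{1}{2702} = \frac{541}{1351}$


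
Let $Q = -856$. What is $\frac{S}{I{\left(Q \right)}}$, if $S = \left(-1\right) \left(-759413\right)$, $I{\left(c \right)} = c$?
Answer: $- \frac{759413}{856} \approx -887.17$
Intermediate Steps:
$S = 759413$
$\frac{S}{I{\left(Q \right)}} = \frac{759413}{-856} = 759413 \left(- \frac{1}{856}\right) = - \frac{759413}{856}$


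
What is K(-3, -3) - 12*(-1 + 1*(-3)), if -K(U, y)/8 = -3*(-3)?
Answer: -24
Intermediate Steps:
K(U, y) = -72 (K(U, y) = -(-24)*(-3) = -8*9 = -72)
K(-3, -3) - 12*(-1 + 1*(-3)) = -72 - 12*(-1 + 1*(-3)) = -72 - 12*(-1 - 3) = -72 - 12*(-4) = -72 + 48 = -24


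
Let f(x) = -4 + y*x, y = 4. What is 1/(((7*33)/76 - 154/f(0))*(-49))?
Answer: -76/154693 ≈ -0.00049130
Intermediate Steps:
f(x) = -4 + 4*x
1/(((7*33)/76 - 154/f(0))*(-49)) = 1/(((7*33)/76 - 154/(-4 + 4*0))*(-49)) = 1/((231*(1/76) - 154/(-4 + 0))*(-49)) = 1/((231/76 - 154/(-4))*(-49)) = 1/((231/76 - 154*(-1/4))*(-49)) = 1/((231/76 + 77/2)*(-49)) = 1/((3157/76)*(-49)) = 1/(-154693/76) = -76/154693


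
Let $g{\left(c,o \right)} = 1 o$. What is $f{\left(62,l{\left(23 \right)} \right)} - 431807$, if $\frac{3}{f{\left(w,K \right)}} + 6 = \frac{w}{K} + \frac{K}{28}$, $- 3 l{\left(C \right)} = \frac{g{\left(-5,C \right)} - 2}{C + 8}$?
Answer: $- \frac{35054524935}{81181} \approx -4.3181 \cdot 10^{5}$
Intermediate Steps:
$g{\left(c,o \right)} = o$
$l{\left(C \right)} = - \frac{-2 + C}{3 \left(8 + C\right)}$ ($l{\left(C \right)} = - \frac{\left(C - 2\right) \frac{1}{C + 8}}{3} = - \frac{\left(-2 + C\right) \frac{1}{8 + C}}{3} = - \frac{\frac{1}{8 + C} \left(-2 + C\right)}{3} = - \frac{-2 + C}{3 \left(8 + C\right)}$)
$f{\left(w,K \right)} = \frac{3}{-6 + \frac{K}{28} + \frac{w}{K}}$ ($f{\left(w,K \right)} = \frac{3}{-6 + \left(\frac{w}{K} + \frac{K}{28}\right)} = \frac{3}{-6 + \left(\frac{K}{28} + \frac{w}{K}\right)} = \frac{3}{-6 + \frac{K}{28} + \frac{w}{K}}$)
$f{\left(62,l{\left(23 \right)} \right)} - 431807 = \frac{84 \frac{2 - 23}{3 \left(8 + 23\right)}}{\left(\frac{2 - 23}{3 \left(8 + 23\right)}\right)^{2} - 168 \frac{2 - 23}{3 \left(8 + 23\right)} + 28 \cdot 62} - 431807 = \frac{84 \frac{2 - 23}{3 \cdot 31}}{\left(\frac{2 - 23}{3 \cdot 31}\right)^{2} - 168 \frac{2 - 23}{3 \cdot 31} + 1736} - 431807 = \frac{84 \cdot \frac{1}{3} \cdot \frac{1}{31} \left(-21\right)}{\left(\frac{1}{3} \cdot \frac{1}{31} \left(-21\right)\right)^{2} - 168 \cdot \frac{1}{3} \cdot \frac{1}{31} \left(-21\right) + 1736} - 431807 = 84 \left(- \frac{7}{31}\right) \frac{1}{\left(- \frac{7}{31}\right)^{2} - - \frac{1176}{31} + 1736} - 431807 = 84 \left(- \frac{7}{31}\right) \frac{1}{\frac{49}{961} + \frac{1176}{31} + 1736} - 431807 = 84 \left(- \frac{7}{31}\right) \frac{1}{\frac{1704801}{961}} - 431807 = 84 \left(- \frac{7}{31}\right) \frac{961}{1704801} - 431807 = - \frac{868}{81181} - 431807 = - \frac{35054524935}{81181}$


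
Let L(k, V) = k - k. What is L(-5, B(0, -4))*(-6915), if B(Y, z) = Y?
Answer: 0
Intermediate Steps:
L(k, V) = 0
L(-5, B(0, -4))*(-6915) = 0*(-6915) = 0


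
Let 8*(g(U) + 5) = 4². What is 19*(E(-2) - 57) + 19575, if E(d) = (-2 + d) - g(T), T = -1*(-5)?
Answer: 18473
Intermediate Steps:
T = 5
g(U) = -3 (g(U) = -5 + (⅛)*4² = -5 + (⅛)*16 = -5 + 2 = -3)
E(d) = 1 + d (E(d) = (-2 + d) - 1*(-3) = (-2 + d) + 3 = 1 + d)
19*(E(-2) - 57) + 19575 = 19*((1 - 2) - 57) + 19575 = 19*(-1 - 57) + 19575 = 19*(-58) + 19575 = -1102 + 19575 = 18473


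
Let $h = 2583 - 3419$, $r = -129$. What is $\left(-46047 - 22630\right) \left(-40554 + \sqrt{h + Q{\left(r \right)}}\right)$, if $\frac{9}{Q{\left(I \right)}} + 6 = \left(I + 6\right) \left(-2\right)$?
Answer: $2785127058 - \frac{68677 i \sqrt{334385}}{20} \approx 2.7851 \cdot 10^{9} - 1.9857 \cdot 10^{6} i$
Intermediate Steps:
$Q{\left(I \right)} = \frac{9}{-18 - 2 I}$ ($Q{\left(I \right)} = \frac{9}{-6 + \left(I + 6\right) \left(-2\right)} = \frac{9}{-6 + \left(6 + I\right) \left(-2\right)} = \frac{9}{-6 - \left(12 + 2 I\right)} = \frac{9}{-18 - 2 I}$)
$h = -836$
$\left(-46047 - 22630\right) \left(-40554 + \sqrt{h + Q{\left(r \right)}}\right) = \left(-46047 - 22630\right) \left(-40554 + \sqrt{-836 - \frac{9}{18 + 2 \left(-129\right)}}\right) = - 68677 \left(-40554 + \sqrt{-836 - \frac{9}{18 - 258}}\right) = - 68677 \left(-40554 + \sqrt{-836 - \frac{9}{-240}}\right) = - 68677 \left(-40554 + \sqrt{-836 - - \frac{3}{80}}\right) = - 68677 \left(-40554 + \sqrt{-836 + \frac{3}{80}}\right) = - 68677 \left(-40554 + \sqrt{- \frac{66877}{80}}\right) = - 68677 \left(-40554 + \frac{i \sqrt{334385}}{20}\right) = 2785127058 - \frac{68677 i \sqrt{334385}}{20}$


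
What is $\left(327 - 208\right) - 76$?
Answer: $43$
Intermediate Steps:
$\left(327 - 208\right) - 76 = 119 - 76 = 43$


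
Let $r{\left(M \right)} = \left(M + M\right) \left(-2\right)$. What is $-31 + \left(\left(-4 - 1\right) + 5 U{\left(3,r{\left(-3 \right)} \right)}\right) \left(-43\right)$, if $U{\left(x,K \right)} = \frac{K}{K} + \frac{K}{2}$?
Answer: $-1321$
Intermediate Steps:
$r{\left(M \right)} = - 4 M$ ($r{\left(M \right)} = 2 M \left(-2\right) = - 4 M$)
$U{\left(x,K \right)} = 1 + \frac{K}{2}$ ($U{\left(x,K \right)} = 1 + K \frac{1}{2} = 1 + \frac{K}{2}$)
$-31 + \left(\left(-4 - 1\right) + 5 U{\left(3,r{\left(-3 \right)} \right)}\right) \left(-43\right) = -31 + \left(\left(-4 - 1\right) + 5 \left(1 + \frac{\left(-4\right) \left(-3\right)}{2}\right)\right) \left(-43\right) = -31 + \left(-5 + 5 \left(1 + \frac{1}{2} \cdot 12\right)\right) \left(-43\right) = -31 + \left(-5 + 5 \left(1 + 6\right)\right) \left(-43\right) = -31 + \left(-5 + 5 \cdot 7\right) \left(-43\right) = -31 + \left(-5 + 35\right) \left(-43\right) = -31 + 30 \left(-43\right) = -31 - 1290 = -1321$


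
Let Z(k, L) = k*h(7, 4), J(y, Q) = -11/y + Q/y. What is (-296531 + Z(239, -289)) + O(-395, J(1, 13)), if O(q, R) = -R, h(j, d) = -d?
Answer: -297489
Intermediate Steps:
Z(k, L) = -4*k (Z(k, L) = k*(-1*4) = k*(-4) = -4*k)
(-296531 + Z(239, -289)) + O(-395, J(1, 13)) = (-296531 - 4*239) - (-11 + 13)/1 = (-296531 - 956) - 2 = -297487 - 1*2 = -297487 - 2 = -297489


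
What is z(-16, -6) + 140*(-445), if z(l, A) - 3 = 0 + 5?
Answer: -62292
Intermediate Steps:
z(l, A) = 8 (z(l, A) = 3 + (0 + 5) = 3 + 5 = 8)
z(-16, -6) + 140*(-445) = 8 + 140*(-445) = 8 - 62300 = -62292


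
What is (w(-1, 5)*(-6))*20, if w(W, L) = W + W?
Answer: 240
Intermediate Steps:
w(W, L) = 2*W
(w(-1, 5)*(-6))*20 = ((2*(-1))*(-6))*20 = -2*(-6)*20 = 12*20 = 240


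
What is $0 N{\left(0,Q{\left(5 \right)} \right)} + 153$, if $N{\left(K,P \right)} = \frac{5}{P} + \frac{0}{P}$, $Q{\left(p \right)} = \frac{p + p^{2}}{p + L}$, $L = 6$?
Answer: $153$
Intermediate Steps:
$Q{\left(p \right)} = \frac{p + p^{2}}{6 + p}$ ($Q{\left(p \right)} = \frac{p + p^{2}}{p + 6} = \frac{p + p^{2}}{6 + p}$)
$N{\left(K,P \right)} = \frac{5}{P}$ ($N{\left(K,P \right)} = \frac{5}{P} + 0 = \frac{5}{P}$)
$0 N{\left(0,Q{\left(5 \right)} \right)} + 153 = 0 \frac{5}{5 \frac{1}{6 + 5} \left(1 + 5\right)} + 153 = 0 \frac{5}{5 \cdot \frac{1}{11} \cdot 6} + 153 = 0 \frac{5}{\frac{30}{11}} + 153 = 0 \cdot 5 \cdot \frac{11}{30} + 153 = 0 \cdot \frac{11}{6} + 153 = 0 + 153 = 153$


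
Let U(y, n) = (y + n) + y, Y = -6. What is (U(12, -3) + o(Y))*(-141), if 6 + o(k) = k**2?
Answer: -7191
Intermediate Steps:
U(y, n) = n + 2*y (U(y, n) = (n + y) + y = n + 2*y)
o(k) = -6 + k**2
(U(12, -3) + o(Y))*(-141) = ((-3 + 2*12) + (-6 + (-6)**2))*(-141) = ((-3 + 24) + (-6 + 36))*(-141) = (21 + 30)*(-141) = 51*(-141) = -7191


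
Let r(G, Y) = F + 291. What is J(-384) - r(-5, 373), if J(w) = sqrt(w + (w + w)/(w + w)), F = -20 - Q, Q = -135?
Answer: -406 + I*sqrt(383) ≈ -406.0 + 19.57*I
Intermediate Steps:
F = 115 (F = -20 - 1*(-135) = -20 + 135 = 115)
r(G, Y) = 406 (r(G, Y) = 115 + 291 = 406)
J(w) = sqrt(1 + w) (J(w) = sqrt(w + (2*w)/((2*w))) = sqrt(w + (2*w)*(1/(2*w))) = sqrt(w + 1) = sqrt(1 + w))
J(-384) - r(-5, 373) = sqrt(1 - 384) - 1*406 = sqrt(-383) - 406 = I*sqrt(383) - 406 = -406 + I*sqrt(383)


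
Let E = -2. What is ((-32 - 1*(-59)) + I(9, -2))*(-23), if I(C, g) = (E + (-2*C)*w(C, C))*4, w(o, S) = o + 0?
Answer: 14467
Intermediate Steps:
w(o, S) = o
I(C, g) = -8 - 8*C**2 (I(C, g) = (-2 + (-2*C)*C)*4 = (-2 - 2*C**2)*4 = -8 - 8*C**2)
((-32 - 1*(-59)) + I(9, -2))*(-23) = ((-32 - 1*(-59)) + (-8 - 8*9**2))*(-23) = ((-32 + 59) + (-8 - 8*81))*(-23) = (27 + (-8 - 648))*(-23) = (27 - 656)*(-23) = -629*(-23) = 14467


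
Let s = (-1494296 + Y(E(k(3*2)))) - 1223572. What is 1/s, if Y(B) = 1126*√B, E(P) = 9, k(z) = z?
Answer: -1/2714490 ≈ -3.6839e-7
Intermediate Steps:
s = -2714490 (s = (-1494296 + 1126*√9) - 1223572 = (-1494296 + 1126*3) - 1223572 = (-1494296 + 3378) - 1223572 = -1490918 - 1223572 = -2714490)
1/s = 1/(-2714490) = -1/2714490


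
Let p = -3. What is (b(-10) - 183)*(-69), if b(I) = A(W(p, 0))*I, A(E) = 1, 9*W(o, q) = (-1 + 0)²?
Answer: 13317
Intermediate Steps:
W(o, q) = ⅑ (W(o, q) = (-1 + 0)²/9 = (⅑)*(-1)² = (⅑)*1 = ⅑)
b(I) = I (b(I) = 1*I = I)
(b(-10) - 183)*(-69) = (-10 - 183)*(-69) = -193*(-69) = 13317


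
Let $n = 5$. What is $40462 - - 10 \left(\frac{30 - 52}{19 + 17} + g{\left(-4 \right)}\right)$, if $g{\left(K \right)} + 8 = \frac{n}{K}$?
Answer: $\frac{726541}{18} \approx 40363.0$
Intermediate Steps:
$g{\left(K \right)} = -8 + \frac{5}{K}$
$40462 - - 10 \left(\frac{30 - 52}{19 + 17} + g{\left(-4 \right)}\right) = 40462 - - 10 \left(\frac{30 - 52}{19 + 17} - \left(8 - \frac{5}{-4}\right)\right) = 40462 - - 10 \left(- \frac{22}{36} + \left(-8 + 5 \left(- \frac{1}{4}\right)\right)\right) = 40462 - - 10 \left(\left(-22\right) \frac{1}{36} - \frac{37}{4}\right) = 40462 - - 10 \left(- \frac{11}{18} - \frac{37}{4}\right) = 40462 - \left(-10\right) \left(- \frac{355}{36}\right) = 40462 - \frac{1775}{18} = \frac{726541}{18}$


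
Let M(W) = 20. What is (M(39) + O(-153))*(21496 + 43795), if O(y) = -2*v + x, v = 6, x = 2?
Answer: 652910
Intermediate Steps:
O(y) = -10 (O(y) = -2*6 + 2 = -12 + 2 = -10)
(M(39) + O(-153))*(21496 + 43795) = (20 - 10)*(21496 + 43795) = 10*65291 = 652910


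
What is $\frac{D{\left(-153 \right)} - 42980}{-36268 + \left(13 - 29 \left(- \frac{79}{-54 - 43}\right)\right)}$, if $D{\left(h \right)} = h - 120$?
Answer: $\frac{599363}{502718} \approx 1.1922$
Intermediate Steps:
$D{\left(h \right)} = -120 + h$
$\frac{D{\left(-153 \right)} - 42980}{-36268 + \left(13 - 29 \left(- \frac{79}{-54 - 43}\right)\right)} = \frac{\left(-120 - 153\right) - 42980}{-36268 + \left(13 - 29 \left(- \frac{79}{-54 - 43}\right)\right)} = \frac{-273 - 42980}{-36268 + \left(13 - 29 \left(- \frac{79}{-97}\right)\right)} = - \frac{43253}{-36268 + \left(13 - 29 \left(\left(-79\right) \left(- \frac{1}{97}\right)\right)\right)} = - \frac{43253}{-36268 + \left(13 - \frac{2291}{97}\right)} = - \frac{43253}{-36268 - \frac{1030}{97}} = - \frac{43253}{- \frac{3519026}{97}} = \left(-43253\right) \left(- \frac{97}{3519026}\right) = \frac{599363}{502718}$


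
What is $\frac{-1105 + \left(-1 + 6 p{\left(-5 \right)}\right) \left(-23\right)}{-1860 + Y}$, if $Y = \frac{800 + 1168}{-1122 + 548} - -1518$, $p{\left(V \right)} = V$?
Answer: $\frac{1372}{1209} \approx 1.1348$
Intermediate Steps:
$Y = \frac{10602}{7}$ ($Y = \frac{1968}{-574} + 1518 = 1968 \left(- \frac{1}{574}\right) + 1518 = - \frac{24}{7} + 1518 = \frac{10602}{7} \approx 1514.6$)
$\frac{-1105 + \left(-1 + 6 p{\left(-5 \right)}\right) \left(-23\right)}{-1860 + Y} = \frac{-1105 + \left(-1 + 6 \left(-5\right)\right) \left(-23\right)}{-1860 + \frac{10602}{7}} = \frac{-1105 + \left(-1 - 30\right) \left(-23\right)}{- \frac{2418}{7}} = \left(-1105 - -713\right) \left(- \frac{7}{2418}\right) = \left(-1105 + 713\right) \left(- \frac{7}{2418}\right) = \left(-392\right) \left(- \frac{7}{2418}\right) = \frac{1372}{1209}$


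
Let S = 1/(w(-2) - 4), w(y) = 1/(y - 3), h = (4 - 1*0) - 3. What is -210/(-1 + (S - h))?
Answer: 4410/47 ≈ 93.830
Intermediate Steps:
h = 1 (h = (4 + 0) - 3 = 4 - 3 = 1)
w(y) = 1/(-3 + y)
S = -5/21 (S = 1/(1/(-3 - 2) - 4) = 1/(1/(-5) - 4) = 1/(-1/5 - 4) = 1/(-21/5) = -5/21 ≈ -0.23810)
-210/(-1 + (S - h)) = -210/(-1 + (-5/21 - 1*1)) = -210/(-1 + (-5/21 - 1)) = -210/(-1 - 26/21) = -210/(-47/21) = -21/47*(-210) = 4410/47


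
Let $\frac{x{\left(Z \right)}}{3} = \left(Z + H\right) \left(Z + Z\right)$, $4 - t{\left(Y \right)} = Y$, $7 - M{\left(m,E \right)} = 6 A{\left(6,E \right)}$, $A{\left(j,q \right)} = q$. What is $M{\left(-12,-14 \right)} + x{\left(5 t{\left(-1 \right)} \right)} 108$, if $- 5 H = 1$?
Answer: $401851$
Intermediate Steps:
$H = - \frac{1}{5}$ ($H = \left(- \frac{1}{5}\right) 1 = - \frac{1}{5} \approx -0.2$)
$M{\left(m,E \right)} = 7 - 6 E$
$t{\left(Y \right)} = 4 - Y$
$x{\left(Z \right)} = 6 Z \left(- \frac{1}{5} + Z\right)$ ($x{\left(Z \right)} = 3 \left(Z - \frac{1}{5}\right) \left(Z + Z\right) = 3 \left(- \frac{1}{5} + Z\right) 2 Z = 3 \cdot 2 Z \left(- \frac{1}{5} + Z\right) = 6 Z \left(- \frac{1}{5} + Z\right)$)
$M{\left(-12,-14 \right)} + x{\left(5 t{\left(-1 \right)} \right)} 108 = \left(7 - -84\right) + \frac{6 \cdot 5 \left(4 - -1\right) \left(-1 + 5 \cdot 5 \left(4 - -1\right)\right)}{5} \cdot 108 = \left(7 + 84\right) + \frac{6 \cdot 5 \left(4 + 1\right) \left(-1 + 5 \cdot 5 \left(4 + 1\right)\right)}{5} \cdot 108 = 91 + \frac{6 \cdot 5 \cdot 5 \left(-1 + 5 \cdot 5 \cdot 5\right)}{5} \cdot 108 = 91 + \frac{6}{5} \cdot 25 \left(-1 + 5 \cdot 25\right) 108 = 91 + \frac{6}{5} \cdot 25 \left(-1 + 125\right) 108 = 91 + \frac{6}{5} \cdot 25 \cdot 124 \cdot 108 = 91 + 3720 \cdot 108 = 91 + 401760 = 401851$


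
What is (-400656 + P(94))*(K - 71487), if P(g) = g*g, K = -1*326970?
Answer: 156123421740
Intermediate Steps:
K = -326970
P(g) = g²
(-400656 + P(94))*(K - 71487) = (-400656 + 94²)*(-326970 - 71487) = (-400656 + 8836)*(-398457) = -391820*(-398457) = 156123421740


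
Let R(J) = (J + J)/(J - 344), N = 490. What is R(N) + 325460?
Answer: 23759070/73 ≈ 3.2547e+5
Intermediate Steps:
R(J) = 2*J/(-344 + J) (R(J) = (2*J)/(-344 + J) = 2*J/(-344 + J))
R(N) + 325460 = 2*490/(-344 + 490) + 325460 = 2*490/146 + 325460 = 2*490*(1/146) + 325460 = 490/73 + 325460 = 23759070/73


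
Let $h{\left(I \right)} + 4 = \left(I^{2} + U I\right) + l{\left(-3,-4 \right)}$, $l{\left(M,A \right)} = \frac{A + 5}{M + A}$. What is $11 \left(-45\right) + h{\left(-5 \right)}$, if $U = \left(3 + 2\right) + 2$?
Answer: $- \frac{3564}{7} \approx -509.14$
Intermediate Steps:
$l{\left(M,A \right)} = \frac{5 + A}{A + M}$
$U = 7$ ($U = 5 + 2 = 7$)
$h{\left(I \right)} = - \frac{29}{7} + I^{2} + 7 I$ ($h{\left(I \right)} = -4 + \left(\left(I^{2} + 7 I\right) + \frac{5 - 4}{-4 - 3}\right) = -4 + \left(\left(I^{2} + 7 I\right) + \frac{1}{-7} \cdot 1\right) = -4 - \left(\frac{1}{7} - I^{2} - 7 I\right) = -4 + \left(- \frac{1}{7} + I^{2} + 7 I\right) = - \frac{29}{7} + I^{2} + 7 I$)
$11 \left(-45\right) + h{\left(-5 \right)} = 11 \left(-45\right) + \left(- \frac{29}{7} + \left(-5\right)^{2} + 7 \left(-5\right)\right) = -495 - \frac{99}{7} = - \frac{3564}{7}$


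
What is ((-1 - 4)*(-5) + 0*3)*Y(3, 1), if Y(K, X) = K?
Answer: 75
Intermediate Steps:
((-1 - 4)*(-5) + 0*3)*Y(3, 1) = ((-1 - 4)*(-5) + 0*3)*3 = (-5*(-5) + 0)*3 = (25 + 0)*3 = 25*3 = 75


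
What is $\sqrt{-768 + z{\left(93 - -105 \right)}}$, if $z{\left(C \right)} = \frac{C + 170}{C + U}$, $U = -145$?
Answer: $\frac{4 i \sqrt{133613}}{53} \approx 27.587 i$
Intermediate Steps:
$z{\left(C \right)} = \frac{170 + C}{-145 + C}$ ($z{\left(C \right)} = \frac{C + 170}{C - 145} = \frac{170 + C}{-145 + C}$)
$\sqrt{-768 + z{\left(93 - -105 \right)}} = \sqrt{-768 + \frac{170 + \left(93 - -105\right)}{-145 + \left(93 - -105\right)}} = \sqrt{-768 + \frac{170 + \left(93 + 105\right)}{-145 + \left(93 + 105\right)}} = \sqrt{-768 + \frac{170 + 198}{-145 + 198}} = \sqrt{-768 + \frac{1}{53} \cdot 368} = \sqrt{-768 + \frac{368}{53}} = \sqrt{- \frac{40336}{53}} = \frac{4 i \sqrt{133613}}{53}$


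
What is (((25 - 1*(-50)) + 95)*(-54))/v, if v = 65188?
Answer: -2295/16297 ≈ -0.14082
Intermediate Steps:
(((25 - 1*(-50)) + 95)*(-54))/v = (((25 - 1*(-50)) + 95)*(-54))/65188 = (((25 + 50) + 95)*(-54))*(1/65188) = ((75 + 95)*(-54))*(1/65188) = (170*(-54))*(1/65188) = -9180*1/65188 = -2295/16297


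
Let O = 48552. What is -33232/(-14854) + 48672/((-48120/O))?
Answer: -731254772632/14891135 ≈ -49107.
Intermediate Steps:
-33232/(-14854) + 48672/((-48120/O)) = -33232/(-14854) + 48672/((-48120/48552)) = -33232*(-1/14854) + 48672/((-48120*1/48552)) = 16616/7427 + 48672/(-2005/2023) = 16616/7427 + 48672*(-2023/2005) = 16616/7427 - 98463456/2005 = -731254772632/14891135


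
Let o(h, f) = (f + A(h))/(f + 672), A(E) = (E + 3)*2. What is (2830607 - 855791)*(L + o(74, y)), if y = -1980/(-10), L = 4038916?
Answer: 1156536927076992/145 ≈ 7.9761e+12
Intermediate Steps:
A(E) = 6 + 2*E (A(E) = (3 + E)*2 = 6 + 2*E)
y = 198 (y = -1980*(-1)/10 = -99*(-2) = 198)
o(h, f) = (6 + f + 2*h)/(672 + f) (o(h, f) = (f + (6 + 2*h))/(f + 672) = (6 + f + 2*h)/(672 + f))
(2830607 - 855791)*(L + o(74, y)) = (2830607 - 855791)*(4038916 + (6 + 198 + 2*74)/(672 + 198)) = 1974816*(4038916 + (6 + 198 + 148)/870) = 1974816*(4038916 + (1/870)*352) = 1974816*(4038916 + 176/435) = 1974816*(1756928636/435) = 1156536927076992/145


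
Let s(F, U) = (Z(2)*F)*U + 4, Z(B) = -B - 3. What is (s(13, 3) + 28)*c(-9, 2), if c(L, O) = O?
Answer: -326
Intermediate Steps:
Z(B) = -3 - B
s(F, U) = 4 - 5*F*U (s(F, U) = ((-3 - 1*2)*F)*U + 4 = ((-3 - 2)*F)*U + 4 = (-5*F)*U + 4 = -5*F*U + 4 = 4 - 5*F*U)
(s(13, 3) + 28)*c(-9, 2) = ((4 - 5*13*3) + 28)*2 = ((4 - 195) + 28)*2 = (-191 + 28)*2 = -163*2 = -326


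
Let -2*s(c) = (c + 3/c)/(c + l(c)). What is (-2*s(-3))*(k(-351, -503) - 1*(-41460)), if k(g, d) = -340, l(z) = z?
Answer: 82240/3 ≈ 27413.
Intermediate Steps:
s(c) = -(c + 3/c)/(4*c) (s(c) = -(c + 3/c)/(2*(c + c)) = -(c + 3/c)/(2*(2*c)) = -(c + 3/c)*1/(2*c)/2 = -(c + 3/c)/(4*c))
(-2*s(-3))*(k(-351, -503) - 1*(-41460)) = (-(-3 - 1*(-3)**2)/(2*(-3)**2))*(-340 - 1*(-41460)) = (-(-3 - 1*9)/(2*9))*(-340 + 41460) = -(-3 - 9)/(2*9)*41120 = -(-12)/(2*9)*41120 = -2*(-1/3)*41120 = (2/3)*41120 = 82240/3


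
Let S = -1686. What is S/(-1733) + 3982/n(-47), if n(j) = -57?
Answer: -6804704/98781 ≈ -68.887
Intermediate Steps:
S/(-1733) + 3982/n(-47) = -1686/(-1733) + 3982/(-57) = -1686*(-1/1733) + 3982*(-1/57) = 1686/1733 - 3982/57 = -6804704/98781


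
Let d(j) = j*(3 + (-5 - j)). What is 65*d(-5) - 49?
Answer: -1024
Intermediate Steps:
d(j) = j*(-2 - j)
65*d(-5) - 49 = 65*(-1*(-5)*(2 - 5)) - 49 = 65*(-1*(-5)*(-3)) - 49 = 65*(-15) - 49 = -975 - 49 = -1024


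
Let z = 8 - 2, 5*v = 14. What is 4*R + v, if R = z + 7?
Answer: 274/5 ≈ 54.800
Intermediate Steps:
v = 14/5 (v = (⅕)*14 = 14/5 ≈ 2.8000)
z = 6
R = 13 (R = 6 + 7 = 13)
4*R + v = 4*13 + 14/5 = 52 + 14/5 = 274/5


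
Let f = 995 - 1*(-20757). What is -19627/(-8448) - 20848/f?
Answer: 31350325/22970112 ≈ 1.3648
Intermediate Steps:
f = 21752 (f = 995 + 20757 = 21752)
-19627/(-8448) - 20848/f = -19627/(-8448) - 20848/21752 = -19627*(-1/8448) - 20848*1/21752 = 19627/8448 - 2606/2719 = 31350325/22970112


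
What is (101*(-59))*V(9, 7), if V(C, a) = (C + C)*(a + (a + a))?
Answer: -2252502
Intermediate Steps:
V(C, a) = 6*C*a (V(C, a) = (2*C)*(a + 2*a) = (2*C)*(3*a) = 6*C*a)
(101*(-59))*V(9, 7) = (101*(-59))*(6*9*7) = -5959*378 = -2252502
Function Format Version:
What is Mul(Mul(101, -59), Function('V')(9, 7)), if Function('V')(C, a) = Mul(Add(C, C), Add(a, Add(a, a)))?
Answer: -2252502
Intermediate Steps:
Function('V')(C, a) = Mul(6, C, a) (Function('V')(C, a) = Mul(Mul(2, C), Add(a, Mul(2, a))) = Mul(Mul(2, C), Mul(3, a)) = Mul(6, C, a))
Mul(Mul(101, -59), Function('V')(9, 7)) = Mul(Mul(101, -59), Mul(6, 9, 7)) = Mul(-5959, 378) = -2252502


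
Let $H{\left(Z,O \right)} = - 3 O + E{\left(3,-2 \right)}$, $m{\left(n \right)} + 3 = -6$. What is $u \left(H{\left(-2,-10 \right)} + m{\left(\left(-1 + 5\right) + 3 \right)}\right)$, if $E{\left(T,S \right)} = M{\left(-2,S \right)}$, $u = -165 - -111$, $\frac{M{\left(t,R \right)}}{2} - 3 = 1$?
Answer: $-1566$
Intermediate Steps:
$M{\left(t,R \right)} = 8$ ($M{\left(t,R \right)} = 6 + 2 \cdot 1 = 6 + 2 = 8$)
$m{\left(n \right)} = -9$ ($m{\left(n \right)} = -3 - 6 = -9$)
$u = -54$ ($u = -165 + 111 = -54$)
$E{\left(T,S \right)} = 8$
$H{\left(Z,O \right)} = 8 - 3 O$ ($H{\left(Z,O \right)} = - 3 O + 8 = 8 - 3 O$)
$u \left(H{\left(-2,-10 \right)} + m{\left(\left(-1 + 5\right) + 3 \right)}\right) = - 54 \left(\left(8 - -30\right) - 9\right) = - 54 \left(\left(8 + 30\right) - 9\right) = - 54 \left(38 - 9\right) = \left(-54\right) 29 = -1566$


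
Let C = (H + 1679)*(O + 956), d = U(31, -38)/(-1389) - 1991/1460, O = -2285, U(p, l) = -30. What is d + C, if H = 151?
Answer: -1644031585833/675980 ≈ -2.4321e+6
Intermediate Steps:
d = -907233/675980 (d = -30/(-1389) - 1991/1460 = -30*(-1/1389) - 1991*1/1460 = 10/463 - 1991/1460 = -907233/675980 ≈ -1.3421)
C = -2432070 (C = (151 + 1679)*(-2285 + 956) = 1830*(-1329) = -2432070)
d + C = -907233/675980 - 2432070 = -1644031585833/675980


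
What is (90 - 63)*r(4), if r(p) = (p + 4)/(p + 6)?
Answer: 108/5 ≈ 21.600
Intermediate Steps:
r(p) = (4 + p)/(6 + p)
(90 - 63)*r(4) = (90 - 63)*((4 + 4)/(6 + 4)) = 27*(8/10) = 27*((⅒)*8) = 27*(⅘) = 108/5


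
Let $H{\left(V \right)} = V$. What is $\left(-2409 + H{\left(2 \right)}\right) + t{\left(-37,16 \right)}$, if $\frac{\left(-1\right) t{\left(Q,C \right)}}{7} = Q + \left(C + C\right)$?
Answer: $-2372$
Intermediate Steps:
$t{\left(Q,C \right)} = - 14 C - 7 Q$ ($t{\left(Q,C \right)} = - 7 \left(Q + \left(C + C\right)\right) = - 7 \left(Q + 2 C\right) = - 14 C - 7 Q$)
$\left(-2409 + H{\left(2 \right)}\right) + t{\left(-37,16 \right)} = \left(-2409 + 2\right) - -35 = -2407 + \left(-224 + 259\right) = -2407 + 35 = -2372$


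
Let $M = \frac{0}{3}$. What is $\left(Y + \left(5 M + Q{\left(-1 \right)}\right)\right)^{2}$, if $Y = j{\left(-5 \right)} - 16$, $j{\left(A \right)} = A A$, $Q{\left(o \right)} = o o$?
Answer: $100$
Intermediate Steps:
$M = 0$ ($M = 0 \cdot \frac{1}{3} = 0$)
$Q{\left(o \right)} = o^{2}$
$j{\left(A \right)} = A^{2}$
$Y = 9$ ($Y = \left(-5\right)^{2} - 16 = 25 - 16 = 9$)
$\left(Y + \left(5 M + Q{\left(-1 \right)}\right)\right)^{2} = \left(9 + \left(5 \cdot 0 + \left(-1\right)^{2}\right)\right)^{2} = \left(9 + \left(0 + 1\right)\right)^{2} = \left(9 + 1\right)^{2} = 10^{2} = 100$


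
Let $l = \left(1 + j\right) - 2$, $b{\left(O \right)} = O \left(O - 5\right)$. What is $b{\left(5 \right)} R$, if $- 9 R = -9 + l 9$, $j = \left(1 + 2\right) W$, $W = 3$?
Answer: $0$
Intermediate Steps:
$b{\left(O \right)} = O \left(-5 + O\right)$
$j = 9$ ($j = \left(1 + 2\right) 3 = 3 \cdot 3 = 9$)
$l = 8$ ($l = \left(1 + 9\right) - 2 = 10 - 2 = 8$)
$R = -7$ ($R = - \frac{-9 + 8 \cdot 9}{9} = - \frac{-9 + 72}{9} = \left(- \frac{1}{9}\right) 63 = -7$)
$b{\left(5 \right)} R = 5 \left(-5 + 5\right) \left(-7\right) = 5 \cdot 0 \left(-7\right) = 0 \left(-7\right) = 0$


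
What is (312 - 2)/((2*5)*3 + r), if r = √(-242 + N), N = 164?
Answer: 1550/163 - 155*I*√78/489 ≈ 9.5092 - 2.7994*I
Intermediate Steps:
r = I*√78 (r = √(-242 + 164) = √(-78) = I*√78 ≈ 8.8318*I)
(312 - 2)/((2*5)*3 + r) = (312 - 2)/((2*5)*3 + I*√78) = 310/(10*3 + I*√78) = 310/(30 + I*√78)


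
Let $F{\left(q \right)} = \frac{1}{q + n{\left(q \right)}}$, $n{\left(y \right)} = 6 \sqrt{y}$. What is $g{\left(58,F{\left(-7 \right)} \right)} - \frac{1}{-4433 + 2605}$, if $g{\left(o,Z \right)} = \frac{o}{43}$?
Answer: $\frac{106067}{78604} \approx 1.3494$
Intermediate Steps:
$F{\left(q \right)} = \frac{1}{q + 6 \sqrt{q}}$
$g{\left(o,Z \right)} = \frac{o}{43}$
$g{\left(58,F{\left(-7 \right)} \right)} - \frac{1}{-4433 + 2605} = \frac{1}{43} \cdot 58 - \frac{1}{-4433 + 2605} = \frac{58}{43} - \frac{1}{-1828} = \frac{58}{43} - - \frac{1}{1828} = \frac{58}{43} + \frac{1}{1828} = \frac{106067}{78604}$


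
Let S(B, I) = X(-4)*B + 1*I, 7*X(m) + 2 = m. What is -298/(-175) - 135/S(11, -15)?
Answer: 24037/3325 ≈ 7.2292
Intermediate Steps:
X(m) = -2/7 + m/7
S(B, I) = I - 6*B/7 (S(B, I) = (-2/7 + (⅐)*(-4))*B + 1*I = (-2/7 - 4/7)*B + I = -6*B/7 + I = I - 6*B/7)
-298/(-175) - 135/S(11, -15) = -298/(-175) - 135/(-15 - 6/7*11) = -298*(-1/175) - 135/(-15 - 66/7) = 298/175 - 135/(-171/7) = 298/175 - 135*(-7/171) = 298/175 + 105/19 = 24037/3325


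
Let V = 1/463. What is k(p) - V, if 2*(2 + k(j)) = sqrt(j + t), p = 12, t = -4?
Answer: -927/463 + sqrt(2) ≈ -0.58795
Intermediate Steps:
k(j) = -2 + sqrt(-4 + j)/2 (k(j) = -2 + sqrt(j - 4)/2 = -2 + sqrt(-4 + j)/2)
V = 1/463 ≈ 0.0021598
k(p) - V = (-2 + sqrt(-4 + 12)/2) - 1*1/463 = (-2 + sqrt(8)/2) - 1/463 = (-2 + (2*sqrt(2))/2) - 1/463 = (-2 + sqrt(2)) - 1/463 = -927/463 + sqrt(2)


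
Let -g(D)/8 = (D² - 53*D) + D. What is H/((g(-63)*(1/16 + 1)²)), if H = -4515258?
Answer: 48162752/697935 ≈ 69.007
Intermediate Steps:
g(D) = -8*D² + 416*D (g(D) = -8*((D² - 53*D) + D) = -8*(D² - 52*D) = -8*D² + 416*D)
H/((g(-63)*(1/16 + 1)²)) = -4515258*(-1/(504*(52 - 1*(-63))*(1/16 + 1)²)) = -4515258*(-1/(504*(52 + 63)*(1/16 + 1)²)) = -4515258/((8*(-63)*115)*(17/16)²) = -4515258/((-57960*289/256)) = -4515258/(-2093805/32) = -4515258*(-32/2093805) = 48162752/697935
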